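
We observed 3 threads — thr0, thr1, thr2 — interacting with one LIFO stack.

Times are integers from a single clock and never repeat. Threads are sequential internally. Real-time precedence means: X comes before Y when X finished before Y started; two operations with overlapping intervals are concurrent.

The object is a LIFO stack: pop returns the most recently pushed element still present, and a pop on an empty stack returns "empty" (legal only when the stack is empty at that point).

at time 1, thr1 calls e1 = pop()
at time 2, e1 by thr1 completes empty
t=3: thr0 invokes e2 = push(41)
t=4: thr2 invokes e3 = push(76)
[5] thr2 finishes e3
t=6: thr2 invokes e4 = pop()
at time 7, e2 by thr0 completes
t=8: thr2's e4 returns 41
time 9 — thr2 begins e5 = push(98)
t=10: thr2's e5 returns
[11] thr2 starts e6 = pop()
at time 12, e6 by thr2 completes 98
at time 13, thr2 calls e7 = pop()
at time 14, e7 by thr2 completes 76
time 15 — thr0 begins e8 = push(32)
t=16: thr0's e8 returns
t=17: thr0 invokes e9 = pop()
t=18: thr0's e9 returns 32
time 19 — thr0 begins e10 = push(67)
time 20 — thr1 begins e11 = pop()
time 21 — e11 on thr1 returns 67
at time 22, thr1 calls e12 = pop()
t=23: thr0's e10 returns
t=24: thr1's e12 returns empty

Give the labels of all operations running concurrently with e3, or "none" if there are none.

e3 spans [4,5]: anything still running between times 4 and 5 counts as concurrent
e1 [1,2]: before
e2 [3,7]: concurrent
e4 [6,8]: after
e5 [9,10]: after
e6 [11,12]: after
e7 [13,14]: after
e8 [15,16]: after
e9 [17,18]: after
e10 [19,23]: after
e11 [20,21]: after
e12 [22,24]: after

e2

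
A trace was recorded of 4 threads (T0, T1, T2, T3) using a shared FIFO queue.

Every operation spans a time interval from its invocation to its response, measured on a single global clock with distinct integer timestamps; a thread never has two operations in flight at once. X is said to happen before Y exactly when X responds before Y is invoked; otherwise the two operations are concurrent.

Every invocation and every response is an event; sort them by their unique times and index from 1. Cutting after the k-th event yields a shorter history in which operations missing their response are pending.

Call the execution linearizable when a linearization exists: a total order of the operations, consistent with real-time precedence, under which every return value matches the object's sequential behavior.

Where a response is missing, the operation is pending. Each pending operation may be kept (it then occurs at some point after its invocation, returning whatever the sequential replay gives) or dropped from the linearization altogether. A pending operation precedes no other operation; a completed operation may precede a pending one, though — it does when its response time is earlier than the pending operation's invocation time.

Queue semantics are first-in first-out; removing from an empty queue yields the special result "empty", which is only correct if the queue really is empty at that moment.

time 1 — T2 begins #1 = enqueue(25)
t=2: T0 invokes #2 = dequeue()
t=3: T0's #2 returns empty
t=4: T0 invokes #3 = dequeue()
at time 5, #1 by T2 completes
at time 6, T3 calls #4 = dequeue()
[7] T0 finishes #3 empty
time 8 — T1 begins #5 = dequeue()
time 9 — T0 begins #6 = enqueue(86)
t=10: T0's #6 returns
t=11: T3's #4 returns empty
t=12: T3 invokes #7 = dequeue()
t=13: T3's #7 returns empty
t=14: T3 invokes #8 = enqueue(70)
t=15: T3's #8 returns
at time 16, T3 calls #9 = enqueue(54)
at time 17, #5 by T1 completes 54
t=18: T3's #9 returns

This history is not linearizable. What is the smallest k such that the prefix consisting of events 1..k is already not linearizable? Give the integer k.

events 1..12 are linearizable; a witness order is #2, #3, #1, #5, #4, #6:
after step 1 (#2 dequeue() → empty): queue <>
after step 2 (#3 dequeue() → empty): queue <>
after step 3 (#1 enqueue(25)): queue <25>
after step 4 (#5 dequeue() (pending, included)): queue <>
after step 5 (#4 dequeue() → empty): queue <>
after step 6 (#6 enqueue(86)): queue <86>
adding event 13 (#7 responds at 13) leaves no legal real-time order
completion choices over the 1 pending operation (#5) were checked; none helps
take #1, #2, #3, #4, #6, #7 (pending dropped): step 2 already fails, because #2 dequeue() → empty cannot occur there
take #1, #2, #3, #6, #4, #7 (pending dropped): step 2 already fails, because #2 dequeue() → empty cannot occur there

13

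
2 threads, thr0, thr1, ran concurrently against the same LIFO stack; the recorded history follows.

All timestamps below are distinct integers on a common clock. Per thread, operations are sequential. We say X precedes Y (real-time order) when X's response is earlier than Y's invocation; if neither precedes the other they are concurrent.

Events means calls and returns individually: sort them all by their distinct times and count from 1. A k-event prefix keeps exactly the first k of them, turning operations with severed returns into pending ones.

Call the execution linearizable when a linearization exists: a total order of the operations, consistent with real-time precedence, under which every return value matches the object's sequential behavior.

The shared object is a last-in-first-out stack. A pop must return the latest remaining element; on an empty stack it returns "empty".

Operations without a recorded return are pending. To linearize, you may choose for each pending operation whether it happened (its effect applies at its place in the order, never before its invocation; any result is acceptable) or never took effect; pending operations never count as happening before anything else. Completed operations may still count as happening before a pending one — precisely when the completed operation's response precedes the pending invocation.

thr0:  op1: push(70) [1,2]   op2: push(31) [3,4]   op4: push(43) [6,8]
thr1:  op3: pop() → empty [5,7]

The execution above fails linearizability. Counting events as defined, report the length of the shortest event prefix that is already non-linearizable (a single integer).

events 1..6 are linearizable; a witness order is op1, op2:
1. op1 push(70), leaving stack <70>
2. op2 push(31), leaving stack <70,31>
include event 7 — op3 responding at 7 — and every candidate order breaks
including or dropping the 1 pending operation (op4) in any combination fails
for example op1, op2, op3 (pending dropped) fails at step 3: op3 pop() → empty is not legal there

7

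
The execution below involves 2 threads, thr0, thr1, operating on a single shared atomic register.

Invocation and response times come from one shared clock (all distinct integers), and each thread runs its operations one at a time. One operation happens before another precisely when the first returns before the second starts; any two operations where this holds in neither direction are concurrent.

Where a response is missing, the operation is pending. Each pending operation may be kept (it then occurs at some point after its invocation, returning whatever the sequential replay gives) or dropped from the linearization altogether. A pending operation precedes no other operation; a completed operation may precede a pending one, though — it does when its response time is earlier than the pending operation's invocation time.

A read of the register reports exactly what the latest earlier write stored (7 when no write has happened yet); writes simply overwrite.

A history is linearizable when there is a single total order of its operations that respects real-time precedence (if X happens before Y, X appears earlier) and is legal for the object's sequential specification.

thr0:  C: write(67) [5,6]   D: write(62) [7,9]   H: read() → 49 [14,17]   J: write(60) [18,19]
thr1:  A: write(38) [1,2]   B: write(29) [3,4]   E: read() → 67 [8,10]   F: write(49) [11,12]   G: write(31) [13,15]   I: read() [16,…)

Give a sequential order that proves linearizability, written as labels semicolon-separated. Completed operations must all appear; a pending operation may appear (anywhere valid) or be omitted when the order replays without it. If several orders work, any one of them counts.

A; B; C; E; D; F; H; G; I; J

1. A write(38), leaving value 38
2. B write(29), leaving value 29
3. C write(67), leaving value 67
4. E read() → 67, leaving value 67
5. D write(62), leaving value 62
6. F write(49), leaving value 49
7. H read() → 49, leaving value 49
8. G write(31), leaving value 31
9. I read() (pending, included), leaving value 31
10. J write(60), leaving value 60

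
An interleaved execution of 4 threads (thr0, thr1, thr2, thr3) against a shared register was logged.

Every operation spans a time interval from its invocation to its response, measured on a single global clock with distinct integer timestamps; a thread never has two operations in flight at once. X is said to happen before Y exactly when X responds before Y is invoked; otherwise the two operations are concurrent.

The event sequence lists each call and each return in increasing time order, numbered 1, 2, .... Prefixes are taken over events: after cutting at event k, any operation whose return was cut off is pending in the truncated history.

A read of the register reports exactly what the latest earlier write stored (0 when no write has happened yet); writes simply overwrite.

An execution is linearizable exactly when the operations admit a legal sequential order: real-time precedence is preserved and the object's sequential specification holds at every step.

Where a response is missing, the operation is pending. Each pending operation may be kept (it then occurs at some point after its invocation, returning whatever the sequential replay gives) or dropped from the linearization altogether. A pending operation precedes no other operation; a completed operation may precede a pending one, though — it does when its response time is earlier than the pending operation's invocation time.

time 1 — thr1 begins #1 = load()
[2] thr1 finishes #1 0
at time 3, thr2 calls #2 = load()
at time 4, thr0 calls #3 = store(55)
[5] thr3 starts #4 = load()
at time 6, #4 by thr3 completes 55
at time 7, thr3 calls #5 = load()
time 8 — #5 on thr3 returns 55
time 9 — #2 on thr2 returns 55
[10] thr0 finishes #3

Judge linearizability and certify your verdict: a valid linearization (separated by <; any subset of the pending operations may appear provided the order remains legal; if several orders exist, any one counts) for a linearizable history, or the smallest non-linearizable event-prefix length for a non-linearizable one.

linearizable — witness: #1 < #3 < #2 < #4 < #5

after step 1 (#1 load() → 0): value 0
after step 2 (#3 store(55)): value 55
after step 3 (#2 load() → 55): value 55
after step 4 (#4 load() → 55): value 55
after step 5 (#5 load() → 55): value 55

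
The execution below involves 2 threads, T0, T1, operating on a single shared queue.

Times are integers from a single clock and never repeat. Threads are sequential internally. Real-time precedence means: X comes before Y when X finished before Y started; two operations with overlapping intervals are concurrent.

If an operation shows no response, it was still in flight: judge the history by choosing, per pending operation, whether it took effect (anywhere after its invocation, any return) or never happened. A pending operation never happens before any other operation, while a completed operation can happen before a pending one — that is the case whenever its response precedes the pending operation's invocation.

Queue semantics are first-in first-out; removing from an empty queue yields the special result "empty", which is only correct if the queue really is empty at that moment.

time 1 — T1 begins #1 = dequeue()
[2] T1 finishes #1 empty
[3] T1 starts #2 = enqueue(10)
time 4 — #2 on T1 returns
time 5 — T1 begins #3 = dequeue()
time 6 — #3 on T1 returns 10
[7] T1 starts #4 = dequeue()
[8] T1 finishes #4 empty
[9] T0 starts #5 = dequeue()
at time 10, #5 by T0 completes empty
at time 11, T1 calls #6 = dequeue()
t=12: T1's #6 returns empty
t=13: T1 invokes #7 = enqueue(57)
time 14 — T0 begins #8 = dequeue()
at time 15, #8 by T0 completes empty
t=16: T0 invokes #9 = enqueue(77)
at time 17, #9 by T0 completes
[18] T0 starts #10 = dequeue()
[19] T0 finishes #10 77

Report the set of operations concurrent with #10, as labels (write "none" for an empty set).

#7

#10 spans [18,19]; an op avoiding the whole window 18..19 is ordered, any other is concurrent
#1 [1,2]: before
#2 [3,4]: before
#3 [5,6]: before
#4 [7,8]: before
#5 [9,10]: before
#6 [11,12]: before
#7 [13,…): concurrent
#8 [14,15]: before
#9 [16,17]: before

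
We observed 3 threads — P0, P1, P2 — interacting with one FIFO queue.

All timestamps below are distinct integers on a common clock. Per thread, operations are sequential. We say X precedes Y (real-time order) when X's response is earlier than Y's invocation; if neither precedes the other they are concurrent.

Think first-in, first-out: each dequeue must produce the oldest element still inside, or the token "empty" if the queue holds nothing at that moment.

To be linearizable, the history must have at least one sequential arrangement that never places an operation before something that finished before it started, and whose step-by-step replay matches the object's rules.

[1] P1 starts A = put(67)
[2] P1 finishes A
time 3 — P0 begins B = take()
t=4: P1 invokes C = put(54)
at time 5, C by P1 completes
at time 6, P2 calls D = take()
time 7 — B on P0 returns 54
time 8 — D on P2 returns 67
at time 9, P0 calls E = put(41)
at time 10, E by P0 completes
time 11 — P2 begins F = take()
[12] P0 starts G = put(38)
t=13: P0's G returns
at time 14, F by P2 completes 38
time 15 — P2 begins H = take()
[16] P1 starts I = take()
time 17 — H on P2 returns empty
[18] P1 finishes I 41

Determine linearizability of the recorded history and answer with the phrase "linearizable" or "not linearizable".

not linearizable

cut after 13 events: linearizable; cut after 14 events (F responds, time 14): not linearizable
no legal order exists: 6 real-time-consistent candidates over 7 completed FIFO queue operations, all rejected
e.g. A, B, C, D, E, F, G: illegal at step 2, since B take() → 54 cannot apply there
e.g. A, B, C, D, E, G, F: illegal at step 2, since B take() → 54 cannot apply there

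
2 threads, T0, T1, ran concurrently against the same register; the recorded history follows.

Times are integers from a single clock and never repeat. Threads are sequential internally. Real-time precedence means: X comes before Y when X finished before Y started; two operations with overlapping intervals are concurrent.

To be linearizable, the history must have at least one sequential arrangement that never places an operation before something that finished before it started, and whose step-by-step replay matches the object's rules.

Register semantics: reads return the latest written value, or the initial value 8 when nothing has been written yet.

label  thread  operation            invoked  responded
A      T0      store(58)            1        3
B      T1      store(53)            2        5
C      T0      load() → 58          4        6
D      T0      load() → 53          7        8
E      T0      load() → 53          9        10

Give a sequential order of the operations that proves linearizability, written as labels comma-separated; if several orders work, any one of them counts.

A, C, B, D, E

1. A store(58), leaving value 58
2. C load() → 58, leaving value 58
3. B store(53), leaving value 53
4. D load() → 53, leaving value 53
5. E load() → 53, leaving value 53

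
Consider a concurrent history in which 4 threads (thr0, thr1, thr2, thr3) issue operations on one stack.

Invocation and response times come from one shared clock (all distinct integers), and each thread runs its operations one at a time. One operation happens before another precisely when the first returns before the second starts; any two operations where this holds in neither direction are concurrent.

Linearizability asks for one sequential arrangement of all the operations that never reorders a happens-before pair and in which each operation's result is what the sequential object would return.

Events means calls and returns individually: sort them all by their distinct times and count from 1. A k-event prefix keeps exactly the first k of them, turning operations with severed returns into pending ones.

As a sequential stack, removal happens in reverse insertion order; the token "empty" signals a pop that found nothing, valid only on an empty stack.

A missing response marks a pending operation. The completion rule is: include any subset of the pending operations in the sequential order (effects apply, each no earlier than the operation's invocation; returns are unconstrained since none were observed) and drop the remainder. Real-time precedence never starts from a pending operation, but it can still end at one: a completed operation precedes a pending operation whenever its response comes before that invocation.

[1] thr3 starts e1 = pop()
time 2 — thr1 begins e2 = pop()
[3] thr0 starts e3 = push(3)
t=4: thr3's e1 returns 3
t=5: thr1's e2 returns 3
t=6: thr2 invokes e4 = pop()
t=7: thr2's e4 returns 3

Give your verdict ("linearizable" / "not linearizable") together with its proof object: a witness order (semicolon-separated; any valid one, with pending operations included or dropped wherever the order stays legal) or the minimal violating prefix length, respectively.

already the first 5 events (up to e2's response at time 5) admit no linearization; the first 4 still do
no legal order exists: 2 real-time-consistent candidates over 2 completed stack operations, all rejected
every completion of the 1 pending operation (e3) was checked; none linearizes
take e1, e2 (pending dropped): step 1 already fails, because e1 pop() → 3 cannot occur there
take e2, e1 (pending dropped): step 1 already fails, because e2 pop() → 3 cannot occur there

not linearizable — minimal violating prefix: 5 events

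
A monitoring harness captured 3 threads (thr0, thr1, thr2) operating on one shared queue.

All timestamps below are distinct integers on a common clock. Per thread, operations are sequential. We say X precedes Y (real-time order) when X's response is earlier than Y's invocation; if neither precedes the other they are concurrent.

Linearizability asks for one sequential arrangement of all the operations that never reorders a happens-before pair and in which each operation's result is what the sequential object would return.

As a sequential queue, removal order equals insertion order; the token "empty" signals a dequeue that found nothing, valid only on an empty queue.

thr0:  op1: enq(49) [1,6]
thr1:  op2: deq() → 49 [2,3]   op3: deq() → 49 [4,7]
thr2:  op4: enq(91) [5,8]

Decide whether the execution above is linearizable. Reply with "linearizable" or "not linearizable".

not linearizable

already the first 7 events (up to op3's response at time 7) admit no linearization; the first 6 still do
real-time-consistent orders of the 3 completed operations: 3 — all fail the queue replay
including or dropping the 1 pending operation (op4) in any combination fails
e.g. op1, op2, op3 (pending dropped): illegal at step 3, since op3 deq() → 49 cannot apply there
e.g. op2, op1, op3 (pending dropped): illegal at step 1, since op2 deq() → 49 cannot apply there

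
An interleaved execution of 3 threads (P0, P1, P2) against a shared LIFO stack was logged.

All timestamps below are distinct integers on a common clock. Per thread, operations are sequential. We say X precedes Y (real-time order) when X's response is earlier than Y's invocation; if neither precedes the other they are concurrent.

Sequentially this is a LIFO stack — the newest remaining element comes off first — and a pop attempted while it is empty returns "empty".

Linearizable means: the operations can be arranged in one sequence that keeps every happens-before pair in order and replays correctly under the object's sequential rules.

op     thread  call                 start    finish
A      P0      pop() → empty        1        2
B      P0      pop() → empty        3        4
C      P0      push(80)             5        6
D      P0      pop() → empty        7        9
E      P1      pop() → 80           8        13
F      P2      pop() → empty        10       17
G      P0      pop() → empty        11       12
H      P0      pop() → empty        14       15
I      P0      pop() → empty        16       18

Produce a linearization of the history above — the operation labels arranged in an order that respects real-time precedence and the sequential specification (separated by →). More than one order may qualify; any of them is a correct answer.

A → B → C → E → D → F → G → H → I

step 1: A pop() → empty — stack <>
step 2: B pop() → empty — stack <>
step 3: C push(80) — stack <80>
step 4: E pop() → 80 — stack <>
step 5: D pop() → empty — stack <>
step 6: F pop() → empty — stack <>
step 7: G pop() → empty — stack <>
step 8: H pop() → empty — stack <>
step 9: I pop() → empty — stack <>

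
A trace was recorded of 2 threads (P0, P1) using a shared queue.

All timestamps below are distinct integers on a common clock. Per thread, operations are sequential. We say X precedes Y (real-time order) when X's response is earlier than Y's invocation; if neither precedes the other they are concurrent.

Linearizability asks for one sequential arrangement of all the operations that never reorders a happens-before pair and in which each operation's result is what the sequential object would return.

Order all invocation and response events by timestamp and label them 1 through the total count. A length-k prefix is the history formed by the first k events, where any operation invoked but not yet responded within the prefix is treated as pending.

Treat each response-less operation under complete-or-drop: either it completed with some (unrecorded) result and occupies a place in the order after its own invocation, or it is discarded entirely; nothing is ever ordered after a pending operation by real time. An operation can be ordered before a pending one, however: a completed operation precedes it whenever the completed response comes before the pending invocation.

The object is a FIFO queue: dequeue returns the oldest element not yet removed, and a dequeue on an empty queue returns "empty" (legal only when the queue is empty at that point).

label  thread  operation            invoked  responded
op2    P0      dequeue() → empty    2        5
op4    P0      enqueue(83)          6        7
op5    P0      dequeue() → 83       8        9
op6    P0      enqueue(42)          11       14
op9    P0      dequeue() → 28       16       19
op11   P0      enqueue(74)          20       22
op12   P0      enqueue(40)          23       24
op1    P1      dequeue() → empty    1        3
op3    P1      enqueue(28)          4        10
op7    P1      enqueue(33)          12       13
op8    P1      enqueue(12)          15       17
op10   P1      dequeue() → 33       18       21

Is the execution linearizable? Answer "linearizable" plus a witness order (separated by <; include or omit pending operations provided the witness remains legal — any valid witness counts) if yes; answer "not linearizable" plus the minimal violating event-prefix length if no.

linearizable — witness: op1 < op2 < op4 < op3 < op5 < op7 < op6 < op8 < op9 < op10 < op11 < op12

after step 1 (op1 dequeue() → empty): queue <>
after step 2 (op2 dequeue() → empty): queue <>
after step 3 (op4 enqueue(83)): queue <83>
after step 4 (op3 enqueue(28)): queue <83,28>
after step 5 (op5 dequeue() → 83): queue <28>
after step 6 (op7 enqueue(33)): queue <28,33>
after step 7 (op6 enqueue(42)): queue <28,33,42>
after step 8 (op8 enqueue(12)): queue <28,33,42,12>
after step 9 (op9 dequeue() → 28): queue <33,42,12>
after step 10 (op10 dequeue() → 33): queue <42,12>
after step 11 (op11 enqueue(74)): queue <42,12,74>
after step 12 (op12 enqueue(40)): queue <42,12,74,40>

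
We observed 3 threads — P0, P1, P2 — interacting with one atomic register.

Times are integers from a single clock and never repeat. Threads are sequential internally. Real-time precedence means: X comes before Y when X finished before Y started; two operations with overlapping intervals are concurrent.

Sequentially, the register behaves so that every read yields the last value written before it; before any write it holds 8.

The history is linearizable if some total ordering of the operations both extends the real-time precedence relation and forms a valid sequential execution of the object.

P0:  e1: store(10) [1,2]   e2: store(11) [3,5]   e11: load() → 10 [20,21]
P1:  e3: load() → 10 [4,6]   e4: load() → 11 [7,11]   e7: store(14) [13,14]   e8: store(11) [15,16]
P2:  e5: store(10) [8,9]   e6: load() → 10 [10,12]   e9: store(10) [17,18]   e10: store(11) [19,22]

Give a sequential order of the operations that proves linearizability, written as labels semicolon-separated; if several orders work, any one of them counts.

e1; e3; e2; e4; e5; e6; e7; e8; e9; e11; e10

step 1: e1 store(10) — value 10
step 2: e3 load() → 10 — value 10
step 3: e2 store(11) — value 11
step 4: e4 load() → 11 — value 11
step 5: e5 store(10) — value 10
step 6: e6 load() → 10 — value 10
step 7: e7 store(14) — value 14
step 8: e8 store(11) — value 11
step 9: e9 store(10) — value 10
step 10: e11 load() → 10 — value 10
step 11: e10 store(11) — value 11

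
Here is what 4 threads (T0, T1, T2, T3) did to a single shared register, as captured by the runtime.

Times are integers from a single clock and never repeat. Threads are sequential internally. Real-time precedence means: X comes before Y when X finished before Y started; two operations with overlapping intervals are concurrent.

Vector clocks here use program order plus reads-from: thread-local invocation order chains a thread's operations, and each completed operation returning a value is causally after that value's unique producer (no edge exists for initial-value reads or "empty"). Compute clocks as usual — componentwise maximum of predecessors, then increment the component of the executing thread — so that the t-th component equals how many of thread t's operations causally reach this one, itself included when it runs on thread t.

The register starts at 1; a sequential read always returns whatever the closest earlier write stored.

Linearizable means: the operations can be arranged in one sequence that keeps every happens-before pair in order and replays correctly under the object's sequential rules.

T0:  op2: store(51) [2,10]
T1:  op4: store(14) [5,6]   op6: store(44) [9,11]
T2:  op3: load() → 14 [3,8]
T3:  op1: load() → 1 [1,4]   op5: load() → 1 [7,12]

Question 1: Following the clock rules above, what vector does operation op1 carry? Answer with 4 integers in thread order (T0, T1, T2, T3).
Answer: (0, 0, 0, 1)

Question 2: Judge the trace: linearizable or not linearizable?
cut after 11 events: linearizable; cut after 12 events (op5 responds, time 12): not linearizable
real-time-consistent orders of the 6 completed operations: 42 — all fail the register replay
e.g. op1, op2, op3, op4, op5, op6: illegal at step 3, since op3 load() → 14 cannot apply there
e.g. op1, op2, op3, op4, op6, op5: illegal at step 3, since op3 load() → 14 cannot apply there

not linearizable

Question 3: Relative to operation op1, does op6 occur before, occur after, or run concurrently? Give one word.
Answer: after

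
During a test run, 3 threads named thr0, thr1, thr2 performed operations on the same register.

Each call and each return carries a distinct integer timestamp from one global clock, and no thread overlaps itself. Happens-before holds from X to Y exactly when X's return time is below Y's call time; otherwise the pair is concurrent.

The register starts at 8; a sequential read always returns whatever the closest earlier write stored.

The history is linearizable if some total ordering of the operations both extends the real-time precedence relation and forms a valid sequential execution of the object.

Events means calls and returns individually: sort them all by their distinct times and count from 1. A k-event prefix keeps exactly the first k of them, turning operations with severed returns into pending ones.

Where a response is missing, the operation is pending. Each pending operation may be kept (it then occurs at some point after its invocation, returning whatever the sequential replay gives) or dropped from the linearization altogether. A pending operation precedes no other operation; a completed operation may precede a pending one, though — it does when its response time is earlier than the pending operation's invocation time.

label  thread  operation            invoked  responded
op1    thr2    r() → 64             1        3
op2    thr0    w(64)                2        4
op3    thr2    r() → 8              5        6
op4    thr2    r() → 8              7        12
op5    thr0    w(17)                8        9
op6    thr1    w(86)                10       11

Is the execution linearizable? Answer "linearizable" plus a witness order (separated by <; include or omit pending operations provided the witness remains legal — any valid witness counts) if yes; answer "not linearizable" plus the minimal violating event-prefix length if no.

not linearizable — minimal violating prefix: 6 events

the violation lands at event 6, op3's response at time 6: events 1..5 linearize, events 1..6 do not
all 2 real-time-respecting orders fail — 3 completed register operations, no legal replay
take op1, op2, op3: step 1 already fails, because op1 r() → 64 cannot occur there
take op2, op1, op3: step 3 already fails, because op3 r() → 8 cannot occur there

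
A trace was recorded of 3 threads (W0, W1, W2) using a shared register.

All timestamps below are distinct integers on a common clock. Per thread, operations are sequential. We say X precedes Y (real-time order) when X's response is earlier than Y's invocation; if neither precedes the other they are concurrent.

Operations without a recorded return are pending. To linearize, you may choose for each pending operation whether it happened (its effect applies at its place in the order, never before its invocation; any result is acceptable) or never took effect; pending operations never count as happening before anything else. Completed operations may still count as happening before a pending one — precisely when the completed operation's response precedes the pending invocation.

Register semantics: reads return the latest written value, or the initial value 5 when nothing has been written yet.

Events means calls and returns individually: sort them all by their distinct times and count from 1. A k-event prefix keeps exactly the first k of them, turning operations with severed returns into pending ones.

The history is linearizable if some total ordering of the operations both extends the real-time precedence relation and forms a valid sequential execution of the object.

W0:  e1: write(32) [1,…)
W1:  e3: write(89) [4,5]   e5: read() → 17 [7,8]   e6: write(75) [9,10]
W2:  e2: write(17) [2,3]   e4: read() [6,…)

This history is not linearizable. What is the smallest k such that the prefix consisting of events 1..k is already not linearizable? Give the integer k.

8

events 1..7 are linearizable, e.g. via e1, e2, e3:
after step 1 (e1 write(32) (pending, included)): value 32
after step 2 (e2 write(17)): value 17
after step 3 (e3 write(89)): value 89
with event 8 included (e5 responding at time 8), all real-time-consistent orders fail
include/drop combinations of the 2 pending operations (e1, e4) were all tried; none helps
e.g. e2, e3, e5 (pending dropped): illegal at step 3, since e5 read() → 17 cannot apply there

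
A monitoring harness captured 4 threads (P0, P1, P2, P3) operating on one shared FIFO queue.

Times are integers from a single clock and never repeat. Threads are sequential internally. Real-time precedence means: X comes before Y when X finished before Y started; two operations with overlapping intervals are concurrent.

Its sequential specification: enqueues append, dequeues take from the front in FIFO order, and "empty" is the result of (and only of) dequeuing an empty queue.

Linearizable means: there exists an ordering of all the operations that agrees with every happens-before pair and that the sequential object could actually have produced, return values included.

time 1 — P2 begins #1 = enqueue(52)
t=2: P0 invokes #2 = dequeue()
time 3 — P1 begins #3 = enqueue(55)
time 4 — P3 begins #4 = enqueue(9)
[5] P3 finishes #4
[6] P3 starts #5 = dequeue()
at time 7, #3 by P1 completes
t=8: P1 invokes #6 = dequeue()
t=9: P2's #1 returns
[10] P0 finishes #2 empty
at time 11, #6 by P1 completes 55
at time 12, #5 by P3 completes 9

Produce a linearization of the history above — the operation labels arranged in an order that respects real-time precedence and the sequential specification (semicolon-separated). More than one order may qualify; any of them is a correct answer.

#2; #3; #4; #1; #6; #5

after step 1 (#2 dequeue() → empty): queue <>
after step 2 (#3 enqueue(55)): queue <55>
after step 3 (#4 enqueue(9)): queue <55,9>
after step 4 (#1 enqueue(52)): queue <55,9,52>
after step 5 (#6 dequeue() → 55): queue <9,52>
after step 6 (#5 dequeue() → 9): queue <52>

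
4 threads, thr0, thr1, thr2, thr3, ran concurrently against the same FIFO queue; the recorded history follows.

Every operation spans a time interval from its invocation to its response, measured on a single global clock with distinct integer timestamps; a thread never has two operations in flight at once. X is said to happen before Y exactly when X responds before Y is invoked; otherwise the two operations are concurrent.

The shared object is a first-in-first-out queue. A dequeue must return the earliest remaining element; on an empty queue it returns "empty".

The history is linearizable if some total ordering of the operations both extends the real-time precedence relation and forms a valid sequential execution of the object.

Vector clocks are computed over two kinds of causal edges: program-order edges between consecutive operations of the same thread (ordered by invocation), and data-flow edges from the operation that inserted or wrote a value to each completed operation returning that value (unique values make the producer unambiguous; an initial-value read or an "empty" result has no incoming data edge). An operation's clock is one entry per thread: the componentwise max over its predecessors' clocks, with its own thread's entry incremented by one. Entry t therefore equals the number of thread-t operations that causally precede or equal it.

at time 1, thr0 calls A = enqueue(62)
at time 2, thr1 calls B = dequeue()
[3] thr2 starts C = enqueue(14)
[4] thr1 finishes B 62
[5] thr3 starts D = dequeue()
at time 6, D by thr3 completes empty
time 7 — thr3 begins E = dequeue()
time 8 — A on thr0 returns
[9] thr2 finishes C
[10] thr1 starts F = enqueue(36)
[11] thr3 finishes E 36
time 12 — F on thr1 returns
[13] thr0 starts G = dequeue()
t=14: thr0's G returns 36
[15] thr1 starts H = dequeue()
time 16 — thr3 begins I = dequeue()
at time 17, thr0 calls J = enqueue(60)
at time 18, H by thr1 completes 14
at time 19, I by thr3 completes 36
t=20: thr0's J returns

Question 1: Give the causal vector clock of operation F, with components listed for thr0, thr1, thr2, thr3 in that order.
Answer: (1, 2, 0, 0)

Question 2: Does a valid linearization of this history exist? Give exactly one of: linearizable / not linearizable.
cut after 10 events: linearizable; cut after 11 events (E responds, time 11): not linearizable
all 20 real-time-respecting orders fail — 5 completed FIFO queue operations, no legal replay
no escape via the 1 pending operation (F): every completion choice fails
e.g. A, B, C, D, E (pending dropped): illegal at step 4, since D dequeue() → empty cannot apply there
e.g. A, B, D, C, E (pending dropped): illegal at step 5, since E dequeue() → 36 cannot apply there

not linearizable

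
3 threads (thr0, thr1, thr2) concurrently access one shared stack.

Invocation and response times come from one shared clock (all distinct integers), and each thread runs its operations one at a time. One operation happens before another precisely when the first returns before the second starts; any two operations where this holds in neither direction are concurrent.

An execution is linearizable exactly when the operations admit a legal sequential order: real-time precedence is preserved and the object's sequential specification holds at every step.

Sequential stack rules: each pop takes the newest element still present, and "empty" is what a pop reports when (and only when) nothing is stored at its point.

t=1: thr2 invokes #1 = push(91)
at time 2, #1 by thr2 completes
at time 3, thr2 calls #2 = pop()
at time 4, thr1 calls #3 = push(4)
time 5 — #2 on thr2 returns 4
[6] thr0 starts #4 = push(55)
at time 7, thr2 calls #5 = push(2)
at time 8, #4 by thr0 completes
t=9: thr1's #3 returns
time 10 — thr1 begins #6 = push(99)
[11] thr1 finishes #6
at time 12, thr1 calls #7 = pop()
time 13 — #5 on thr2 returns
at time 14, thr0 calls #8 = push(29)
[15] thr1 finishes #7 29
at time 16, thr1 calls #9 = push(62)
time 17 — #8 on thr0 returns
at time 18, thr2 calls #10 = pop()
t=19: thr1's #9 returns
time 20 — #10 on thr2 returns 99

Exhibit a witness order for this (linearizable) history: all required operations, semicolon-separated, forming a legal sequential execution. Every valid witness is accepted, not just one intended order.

#1; #3; #2; #4; #5; #6; #8; #7; #10; #9

1. #1 push(91), leaving stack <91>
2. #3 push(4), leaving stack <91,4>
3. #2 pop() → 4, leaving stack <91>
4. #4 push(55), leaving stack <91,55>
5. #5 push(2), leaving stack <91,55,2>
6. #6 push(99), leaving stack <91,55,2,99>
7. #8 push(29), leaving stack <91,55,2,99,29>
8. #7 pop() → 29, leaving stack <91,55,2,99>
9. #10 pop() → 99, leaving stack <91,55,2>
10. #9 push(62), leaving stack <91,55,2,62>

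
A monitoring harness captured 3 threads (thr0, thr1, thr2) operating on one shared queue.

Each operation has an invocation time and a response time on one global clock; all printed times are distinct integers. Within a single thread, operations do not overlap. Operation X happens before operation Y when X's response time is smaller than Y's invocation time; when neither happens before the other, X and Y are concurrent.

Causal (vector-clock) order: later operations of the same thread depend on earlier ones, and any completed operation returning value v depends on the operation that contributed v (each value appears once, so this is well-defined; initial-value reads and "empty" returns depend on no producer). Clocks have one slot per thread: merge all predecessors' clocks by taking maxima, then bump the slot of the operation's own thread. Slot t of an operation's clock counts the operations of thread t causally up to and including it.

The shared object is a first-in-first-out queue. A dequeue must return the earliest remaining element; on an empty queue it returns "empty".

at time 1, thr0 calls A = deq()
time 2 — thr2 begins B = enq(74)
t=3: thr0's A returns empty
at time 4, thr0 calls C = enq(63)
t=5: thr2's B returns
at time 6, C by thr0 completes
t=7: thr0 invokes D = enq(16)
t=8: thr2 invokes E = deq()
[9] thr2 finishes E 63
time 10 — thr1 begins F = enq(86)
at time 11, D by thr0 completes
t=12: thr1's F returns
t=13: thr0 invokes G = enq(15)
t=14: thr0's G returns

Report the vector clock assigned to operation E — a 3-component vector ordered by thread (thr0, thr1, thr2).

(2, 0, 2)

B (invocation 2): nothing precedes it; thr2's component alone gives (0, 0, 1)
F (invocation 10): nothing precedes it; thr1's component alone gives (0, 1, 0)
A (invocation 1): nothing precedes it; thr0's component alone gives (1, 0, 0)
merge at C (invoked 4): VC(A)=(1, 0, 0), own-thread bump on thr0 → (2, 0, 0)
merge at D (invoked 7): VC(C)=(2, 0, 0), own-thread bump on thr0 → (3, 0, 0)
merge at E (invoked 8): VC(B)=(0, 0, 1), VC(C)=(2, 0, 0), own-thread bump on thr2 → (2, 0, 2)
merge at G (invoked 13): VC(D)=(3, 0, 0), own-thread bump on thr0 → (4, 0, 0)
target: VC(E) = (2, 0, 2)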